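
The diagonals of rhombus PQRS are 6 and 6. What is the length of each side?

Half-diagonals are 3 and 3. side = sqrt(3^2 + 3^2) = sqrt(18) = 3*sqrt(2)

3*sqrt(2)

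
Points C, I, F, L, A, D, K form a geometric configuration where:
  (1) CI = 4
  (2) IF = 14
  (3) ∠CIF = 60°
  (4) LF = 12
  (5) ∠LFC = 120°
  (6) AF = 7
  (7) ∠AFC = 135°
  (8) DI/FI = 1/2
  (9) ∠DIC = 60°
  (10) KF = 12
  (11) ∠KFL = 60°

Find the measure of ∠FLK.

Step 1: By the law of cosines on triangle LFK: LK² = 12² + 12² − 2·12·12·cos(60°) = 144, so LK = 12.
Step 2: By the inverse law of cosines on triangle FLK: cos(∠FLK) = (12² + 12² − 12²) / (2·12·12) = 144/288 = 0.5, so ∠FLK = 60°.

Therefore, the measure of angle ∠FLK = 60°.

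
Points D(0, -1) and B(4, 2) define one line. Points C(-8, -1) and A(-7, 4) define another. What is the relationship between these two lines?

Slope of line 1: m1 = (2 - -1)/(4 - 0) = 3/4 = 3/4
Slope of line 2: m2 = (4 - -1)/(-7 - -8) = 5/1 = 5
m1 != m2 (3/4 != 5), so not parallel.
m1 * m2 = (3/4) * (5) = 15/4 != -1, so not perpendicular.
The lines are neither parallel nor perpendicular.

Neither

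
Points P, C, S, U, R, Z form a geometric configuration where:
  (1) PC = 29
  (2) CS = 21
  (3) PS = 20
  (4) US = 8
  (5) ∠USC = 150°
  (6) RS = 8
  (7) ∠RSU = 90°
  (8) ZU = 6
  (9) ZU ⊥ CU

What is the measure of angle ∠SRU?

Step 1: By the law of cosines on triangle RSU: RU² = 8² + 8² − 2·8·8·cos(90°) = 128, so RU = 8·√2.
Step 2: By the inverse law of cosines on triangle SRU: cos(∠SRU) = (8² + (8·√2)² − 8²) / (2·8·8·√2) = 128/181.02 = 0.7071, so ∠SRU = 45°.

Therefore, the measure of angle ∠SRU = 45°.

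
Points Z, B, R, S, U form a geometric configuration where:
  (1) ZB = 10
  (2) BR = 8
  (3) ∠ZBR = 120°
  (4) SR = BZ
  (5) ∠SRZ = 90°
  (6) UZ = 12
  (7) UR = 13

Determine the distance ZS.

From the given relations: SR = BZ = 10.
Step 1: By the law of cosines on triangle ZBR: ZR² = 10² + 8² − 2·10·8·cos(120°) = 244, so ZR = 2·√61.
Step 2: By the law of cosines on triangle ZRS: ZS² = (2·√61)² + 10² − 2·2·√61·10·cos(90°) = 344, so ZS = 2·√86.

Therefore, the length of ZS = 2·√86.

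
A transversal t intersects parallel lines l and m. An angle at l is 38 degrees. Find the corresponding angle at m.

When a transversal crosses parallel lines, angles in the same position at each intersection are called corresponding angles.
These are always equal, so the answer is 38 degrees.

38 degrees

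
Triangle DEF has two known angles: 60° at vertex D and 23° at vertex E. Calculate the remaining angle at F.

By the triangle angle sum property, the three interior angles of any triangle add up to 180°.
We know angle D = 60° and angle E = 23°, so their sum is 83°.
Therefore angle F = 180° - 83° = 97°.

97 degrees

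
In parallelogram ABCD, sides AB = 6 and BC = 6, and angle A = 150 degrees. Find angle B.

Opposite sides of a parallelogram are parallel, so consecutive angles form co-interior angles on a transversal.
Co-interior angles sum to 180°, giving angle B = 180 - 150 = 30 degrees.

30 degrees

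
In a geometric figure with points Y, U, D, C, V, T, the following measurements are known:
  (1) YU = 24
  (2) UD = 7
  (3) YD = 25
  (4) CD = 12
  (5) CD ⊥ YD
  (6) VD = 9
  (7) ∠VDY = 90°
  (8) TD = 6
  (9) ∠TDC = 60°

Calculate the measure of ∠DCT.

Step 1: By the law of cosines on triangle CDT: CT² = 12² + 6² − 2·12·6·cos(60°) = 108, so CT = 6·√3.
Step 2: By the inverse law of cosines on triangle DCT: cos(∠DCT) = (12² + (6·√3)² − 6²) / (2·12·6·√3) = 216/249.42 = 0.866, so ∠DCT = 30°.

Therefore, the measure of angle ∠DCT = 30°.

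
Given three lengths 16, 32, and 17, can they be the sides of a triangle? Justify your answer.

For three segments to close into a triangle, no single side can be as long as the other two combined.
The longest side is 32, and 16 + 17 = 33 > 32.
A triangle can be formed.

Yes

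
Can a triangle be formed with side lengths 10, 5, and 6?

Yes.
The triangle inequality requires that the sum of any two sides exceeds the third.
Here 5 + 6 = 11 > 10, so the condition is met.

Yes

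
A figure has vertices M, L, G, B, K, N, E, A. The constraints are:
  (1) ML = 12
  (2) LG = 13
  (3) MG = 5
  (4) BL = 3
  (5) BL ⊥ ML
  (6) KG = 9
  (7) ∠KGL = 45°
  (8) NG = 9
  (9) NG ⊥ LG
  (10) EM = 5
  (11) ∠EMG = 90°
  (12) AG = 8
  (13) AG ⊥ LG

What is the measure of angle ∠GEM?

Step 1: By the law of cosines on triangle EMG: EG² = 5² + 5² − 2·5·5·cos(90°) = 50, so EG = 5·√2.
Step 2: By the inverse law of cosines on triangle GEM: cos(∠GEM) = ((5·√2)² + 5² − 5²) / (2·5·√2·5) = 50/70.71 = 0.7071, so ∠GEM = 45°.

Therefore, the measure of angle ∠GEM = 45°.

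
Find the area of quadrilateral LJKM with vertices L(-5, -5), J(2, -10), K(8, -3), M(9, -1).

The Shoelace formula works by pairing each vertex with the next (cycling back to the first).
For each pair, compute x_i*y_(i+1) - x_(i+1)*y_i:
  (-5*-10 - 2*-5) = 60
  (2*-3 - 8*-10) = 74
  (8*-1 - 9*-3) = 19
  (9*-5 - -5*-1) = -50
Taking half the absolute value of the total: Area = (1/2)(103) = 103/2.

103/2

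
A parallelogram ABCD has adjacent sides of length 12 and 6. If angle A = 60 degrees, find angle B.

Consecutive angles are supplementary: angle B = 180 - 60 = 120 degrees.

120 degrees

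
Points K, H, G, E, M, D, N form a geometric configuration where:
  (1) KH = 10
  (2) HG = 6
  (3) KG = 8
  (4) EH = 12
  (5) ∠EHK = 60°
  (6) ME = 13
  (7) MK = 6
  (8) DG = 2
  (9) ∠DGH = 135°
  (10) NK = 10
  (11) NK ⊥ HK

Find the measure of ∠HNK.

Step 1: By the law of cosines on triangle NKH: NH² = 10² + 10² − 2·10·10·cos(90°) = 200, so NH = 10·√2.
Step 2: By the inverse law of cosines on triangle HNK: cos(∠HNK) = ((10·√2)² + 10² − 10²) / (2·10·√2·10) = 200/282.84 = 0.7071, so ∠HNK = 45°.

Therefore, the measure of angle ∠HNK = 45°.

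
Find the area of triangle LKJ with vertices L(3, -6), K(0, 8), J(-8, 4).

Using the Shoelace formula for a triangle:
Area = (1/2)|x0(y1 - y2) + x1(y2 - y0) + x2(y0 - y1)|
Area = (1/2)|3(8 - 4) + 0(4 - -6) + -8(-6 - 8)|
Area = (1/2)|12 + 0 + 112|
Area = (1/2)|124|
Area = (1/2)(124)
Area = 62

62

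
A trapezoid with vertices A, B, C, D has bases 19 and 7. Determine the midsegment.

midsegment = (19 + 7) / 2 = 26 / 2 = 13

13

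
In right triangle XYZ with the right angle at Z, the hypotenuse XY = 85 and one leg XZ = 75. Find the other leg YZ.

Rearranging the Pythagorean theorem to solve for the unknown leg:
leg^2 = hypotenuse^2 - known_leg^2 = 7225 - 5625 = 1600
leg = sqrt(1600) = 40.

40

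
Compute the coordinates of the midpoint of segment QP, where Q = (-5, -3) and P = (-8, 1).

The midpoint is the point halfway along the segment.
Move half the horizontal distance: -5 + (-8 - -5)/2 = -5 + -3/2 = -13/2
Move half the vertical distance: -3 + (1 - -3)/2 = -3 + 4/2 = -1
Midpoint = (-13/2, -1)

(-13/2, -1)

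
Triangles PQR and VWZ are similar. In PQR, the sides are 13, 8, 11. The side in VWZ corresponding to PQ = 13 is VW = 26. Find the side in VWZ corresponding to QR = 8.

Since the triangles are similar, the ratio of corresponding sides is constant.
Scale factor k = VW / PQ = 26 / 13 = 2
WZ = k * QR = 2 * 8 = 16

16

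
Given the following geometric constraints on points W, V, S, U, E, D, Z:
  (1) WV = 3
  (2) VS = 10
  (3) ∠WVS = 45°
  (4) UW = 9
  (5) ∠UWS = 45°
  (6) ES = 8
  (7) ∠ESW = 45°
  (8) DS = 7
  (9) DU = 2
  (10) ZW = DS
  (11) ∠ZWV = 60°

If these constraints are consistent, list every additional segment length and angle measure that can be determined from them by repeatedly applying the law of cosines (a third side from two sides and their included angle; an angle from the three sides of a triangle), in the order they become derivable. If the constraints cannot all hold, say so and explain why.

The constraints are consistent. Derivable facts, in order:
After 1 step:
- VZ = √37
- WS ≈ 8.16
After 2 steps:
- SU ≈ 6.61
- WE ≈ 6.19
- ∠SWV = 119.93°
- ∠VSW = 15.07°
- ∠VZW = 25.28°
- ∠WVZ = 94.72°
After 3 steps:
- ∠DSU = 16.58°
- ∠DUS = 92.77°
- ∠EWS = 66.14°
- ∠SDU = 70.65°
- ∠SEW = 68.86°
- ∠SUW = 60.75°
- ∠USW = 74.25°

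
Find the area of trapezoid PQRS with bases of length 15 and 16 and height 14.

Area = (15 + 16) * 14 / 2 = 434 / 2 = 217

217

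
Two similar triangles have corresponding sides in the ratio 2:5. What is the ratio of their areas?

Area scales with the square of linear dimensions. If every length is multiplied by 2/5, then the area is multiplied by (2/5)^2 = 4/25.
The area ratio is 4:25.

4:25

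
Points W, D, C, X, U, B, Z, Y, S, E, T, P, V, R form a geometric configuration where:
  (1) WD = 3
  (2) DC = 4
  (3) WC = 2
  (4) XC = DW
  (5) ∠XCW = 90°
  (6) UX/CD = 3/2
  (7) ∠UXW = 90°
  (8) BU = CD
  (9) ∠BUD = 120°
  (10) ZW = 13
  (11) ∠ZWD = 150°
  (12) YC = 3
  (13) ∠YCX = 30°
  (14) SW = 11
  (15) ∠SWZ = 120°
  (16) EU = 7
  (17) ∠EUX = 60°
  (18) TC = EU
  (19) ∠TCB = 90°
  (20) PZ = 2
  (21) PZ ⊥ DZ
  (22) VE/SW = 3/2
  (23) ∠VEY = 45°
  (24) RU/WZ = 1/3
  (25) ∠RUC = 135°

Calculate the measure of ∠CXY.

From the given relations: XC = DW = 3.
Step 1: By the law of cosines on triangle XCY: XY² = 3² + 3² − 2·3·3·cos(30°) = 2.41, so XY ≈ 1.55.
Step 2: By the inverse law of cosines on triangle CXY: cos(∠CXY) = (3² + 1.55² − 3²) / (2·3·1.55) = 2.41/9.32 = 0.2588, so ∠CXY = 75°.

Therefore, the measure of angle ∠CXY = 75°.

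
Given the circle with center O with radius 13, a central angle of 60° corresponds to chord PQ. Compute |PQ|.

Chord = 2(13) sin(30°) = 13

13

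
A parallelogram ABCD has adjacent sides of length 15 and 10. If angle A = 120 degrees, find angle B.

In a parallelogram, consecutive angles are supplementary (sum to 180°).
angle B = 180 - angle A
angle B = 180 - 120
angle B = 60 degrees

60 degrees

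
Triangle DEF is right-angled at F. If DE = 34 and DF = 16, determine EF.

Rearranging the Pythagorean theorem to solve for the unknown leg:
leg^2 = hypotenuse^2 - known_leg^2 = 1156 - 256 = 900
leg = sqrt(900) = 30.

30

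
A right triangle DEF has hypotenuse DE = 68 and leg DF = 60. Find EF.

EF = sqrt(68^2 - 60^2) = sqrt(1024) = 32

32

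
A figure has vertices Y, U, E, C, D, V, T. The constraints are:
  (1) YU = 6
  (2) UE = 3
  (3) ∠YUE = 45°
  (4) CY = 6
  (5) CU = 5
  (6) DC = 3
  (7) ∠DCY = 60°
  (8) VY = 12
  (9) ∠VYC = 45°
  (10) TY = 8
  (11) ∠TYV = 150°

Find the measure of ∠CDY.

Step 1: By the law of cosines on triangle DCY: DY² = 3² + 6² − 2·3·6·cos(60°) = 27, so DY = 3·√3.
Step 2: By the inverse law of cosines on triangle CDY: cos(∠CDY) = (3² + (3·√3)² − 6²) / (2·3·3·√3) = 0/31.18 = 0, so ∠CDY = 90°.

Therefore, the measure of angle ∠CDY = 90°.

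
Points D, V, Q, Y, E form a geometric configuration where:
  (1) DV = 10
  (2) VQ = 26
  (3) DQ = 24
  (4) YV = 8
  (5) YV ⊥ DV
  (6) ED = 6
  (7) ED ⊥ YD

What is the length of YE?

Step 1: By the law of cosines on triangle DVY: DY² = 10² + 8² − 2·10·8·cos(90°) = 164, so DY = 2·√41.
Step 2: By the law of cosines on triangle YDE: YE² = (2·√41)² + 6² − 2·2·√41·6·cos(90°) = 200, so YE = 10·√2.

Therefore, the length of YE = 10·√2.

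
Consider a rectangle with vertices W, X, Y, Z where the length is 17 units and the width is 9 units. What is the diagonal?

A rectangle's diagonal splits it into two right triangles, with the diagonal as the hypotenuse.
By the Pythagorean theorem, d^2 = 17^2 + 9^2 = 370.
Therefore d = sqrt(370).

sqrt(370)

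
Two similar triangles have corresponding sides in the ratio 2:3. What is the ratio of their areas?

Area scales with the square of linear dimensions. If every length is multiplied by 2/3, then the area is multiplied by (2/3)^2 = 4/9.
The area ratio is 4:9.

4:9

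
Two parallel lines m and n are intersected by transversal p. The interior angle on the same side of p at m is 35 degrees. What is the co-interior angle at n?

Co-interior angles (same-side interior) formed by parallel lines and a transversal are supplementary (sum to 180 degrees).
The given angle is 35 degrees.
The co-interior angle = 180 - 35 = 145 degrees.

145 degrees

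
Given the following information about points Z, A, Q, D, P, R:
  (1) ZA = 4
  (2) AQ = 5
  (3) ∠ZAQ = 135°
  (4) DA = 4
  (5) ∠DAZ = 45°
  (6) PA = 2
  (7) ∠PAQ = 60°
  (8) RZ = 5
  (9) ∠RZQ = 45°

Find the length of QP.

Step 1: By the law of cosines on triangle QAP: QP² = 5² + 2² − 2·5·2·cos(60°) = 19, so QP = √19.

Therefore, the length of QP = √19.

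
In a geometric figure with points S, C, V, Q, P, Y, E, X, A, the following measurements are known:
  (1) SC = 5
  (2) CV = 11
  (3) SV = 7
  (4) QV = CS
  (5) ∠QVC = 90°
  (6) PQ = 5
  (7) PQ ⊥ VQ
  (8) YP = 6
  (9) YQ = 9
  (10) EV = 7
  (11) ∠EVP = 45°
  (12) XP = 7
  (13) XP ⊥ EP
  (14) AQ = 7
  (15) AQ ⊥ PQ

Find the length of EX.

From the given relations: QV = CS = 5.
Step 1: By the law of cosines on triangle VQP: VP² = 5² + 5² − 2·5·5·cos(90°) = 50, so VP = 5·√2.
Step 2: By the law of cosines on triangle EVP: EP² = 7² + (5·√2)² − 2·7·5·√2·cos(45°) = 29, so EP = √29.
Step 3: By the law of cosines on triangle EPX: EX² = √29² + 7² − 2·√29·7·cos(90°) = 78, so EX = √78.

Therefore, the length of EX = √78.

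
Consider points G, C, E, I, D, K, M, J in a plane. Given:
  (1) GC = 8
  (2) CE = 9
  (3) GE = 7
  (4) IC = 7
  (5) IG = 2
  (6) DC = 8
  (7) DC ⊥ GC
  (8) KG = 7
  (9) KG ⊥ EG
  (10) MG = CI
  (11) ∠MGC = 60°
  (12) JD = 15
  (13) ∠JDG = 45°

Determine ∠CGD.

Step 1: By the law of cosines on triangle GCD: GD² = 8² + 8² − 2·8·8·cos(90°) = 128, so GD = 8·√2.
Step 2: By the inverse law of cosines on triangle CGD: cos(∠CGD) = (8² + (8·√2)² − 8²) / (2·8·8·√2) = 128/181.02 = 0.7071, so ∠CGD = 45°.

Therefore, the measure of angle ∠CGD = 45°.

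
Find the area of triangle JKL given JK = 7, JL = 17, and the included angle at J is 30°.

Area = (1/2) * JK * JL * sin(J)
Area = (1/2) * 7 * 17 * sin(30°)
Area = (1/2) * 7 * 17 * 1/2
Area = 119/4

119/4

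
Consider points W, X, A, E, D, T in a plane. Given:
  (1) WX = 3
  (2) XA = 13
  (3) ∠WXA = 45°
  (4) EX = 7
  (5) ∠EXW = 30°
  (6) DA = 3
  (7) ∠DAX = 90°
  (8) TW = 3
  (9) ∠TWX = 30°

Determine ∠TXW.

Step 1: By the law of cosines on triangle XWT: XT² = 3² + 3² − 2·3·3·cos(30°) = 2.41, so XT ≈ 1.55.
Step 2: By the inverse law of cosines on triangle TXW: cos(∠TXW) = (1.55² + 3² − 3²) / (2·1.55·3) = 2.41/9.32 = 0.2588, so ∠TXW = 75°.

Therefore, the measure of angle ∠TXW = 75°.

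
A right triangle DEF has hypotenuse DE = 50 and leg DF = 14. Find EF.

EF = sqrt(50^2 - 14^2) = sqrt(2304) = 48

48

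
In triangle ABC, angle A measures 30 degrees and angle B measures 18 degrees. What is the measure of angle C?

The interior angles sum to 180°: angle C = 180 - 30 - 18 = 132°.
The triangle is obtuse (angles 30°, 18°, 132°).

132 degrees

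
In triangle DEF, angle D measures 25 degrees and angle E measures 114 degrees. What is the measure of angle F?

angle F = 180 - 25 - 114 = 41 degrees.

41 degrees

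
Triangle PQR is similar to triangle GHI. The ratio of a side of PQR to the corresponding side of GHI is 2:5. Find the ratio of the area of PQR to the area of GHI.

The ratio of areas of similar triangles equals the square of the side ratio.
Side ratio = 2:5
Area ratio = (2/5)^2 = 4/25 = 4:25

4:25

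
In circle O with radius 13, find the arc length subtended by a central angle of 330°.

Arc length = 2π(13)(11/12) = 143*pi/6

143*pi/6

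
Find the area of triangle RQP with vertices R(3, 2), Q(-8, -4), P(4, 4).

Using the Shoelace formula for a triangle:
Area = (1/2)|x0(y1 - y2) + x1(y2 - y0) + x2(y0 - y1)|
Area = (1/2)|3(-4 - 4) + -8(4 - 2) + 4(2 - -4)|
Area = (1/2)|-24 + -16 + 24|
Area = (1/2)|-16|
Area = (1/2)(16)
Area = 8

8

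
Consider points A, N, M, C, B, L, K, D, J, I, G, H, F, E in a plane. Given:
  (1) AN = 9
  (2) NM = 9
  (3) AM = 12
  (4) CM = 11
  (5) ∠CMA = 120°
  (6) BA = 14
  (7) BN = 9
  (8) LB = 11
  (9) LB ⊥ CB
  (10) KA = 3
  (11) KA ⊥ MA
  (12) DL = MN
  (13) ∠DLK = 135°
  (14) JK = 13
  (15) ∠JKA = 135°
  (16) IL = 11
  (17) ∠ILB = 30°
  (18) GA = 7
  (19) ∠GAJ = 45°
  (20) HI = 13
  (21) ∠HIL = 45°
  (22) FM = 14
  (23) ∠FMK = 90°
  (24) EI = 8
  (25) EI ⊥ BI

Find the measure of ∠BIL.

Step 1: By the law of cosines on triangle ILB: IB² = 11² + 11² − 2·11·11·cos(30°) = 32.42, so IB ≈ 5.69.
Step 2: By the inverse law of cosines on triangle BIL: cos(∠BIL) = (5.69² + 11² − 11²) / (2·5.69·11) = 32.42/125.27 = 0.2588, so ∠BIL = 75°.

Therefore, the measure of angle ∠BIL = 75°.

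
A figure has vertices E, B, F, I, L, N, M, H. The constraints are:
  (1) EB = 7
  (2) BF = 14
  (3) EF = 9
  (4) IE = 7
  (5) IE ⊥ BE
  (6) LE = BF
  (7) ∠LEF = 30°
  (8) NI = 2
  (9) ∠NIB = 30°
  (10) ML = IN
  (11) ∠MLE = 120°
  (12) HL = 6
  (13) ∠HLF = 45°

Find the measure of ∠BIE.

Step 1: By the law of cosines on triangle IEB: IB² = 7² + 7² − 2·7·7·cos(90°) = 98, so IB = 7·√2.
Step 2: By the inverse law of cosines on triangle BIE: cos(∠BIE) = ((7·√2)² + 7² − 7²) / (2·7·√2·7) = 98/138.59 = 0.7071, so ∠BIE = 45°.

Therefore, the measure of angle ∠BIE = 45°.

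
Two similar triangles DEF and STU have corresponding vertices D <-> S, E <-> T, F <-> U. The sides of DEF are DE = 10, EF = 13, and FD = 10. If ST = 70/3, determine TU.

k = 70/3/10 = 7/3. TU = 7/3 * 13 = 91/3.

91/3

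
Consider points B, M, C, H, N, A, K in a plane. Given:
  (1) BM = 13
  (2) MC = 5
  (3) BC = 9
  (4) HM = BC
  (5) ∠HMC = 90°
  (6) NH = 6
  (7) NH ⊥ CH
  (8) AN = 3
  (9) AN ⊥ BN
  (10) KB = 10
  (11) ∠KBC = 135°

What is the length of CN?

From the given relations: HM = BC = 9.
Step 1: By the law of cosines on triangle CMH: CH² = 5² + 9² − 2·5·9·cos(90°) = 106, so CH = √106.
Step 2: By the law of cosines on triangle CHN: CN² = √106² + 6² − 2·√106·6·cos(90°) = 142, so CN = √142.

Therefore, the length of CN = √142.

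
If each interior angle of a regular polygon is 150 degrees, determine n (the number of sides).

Each interior angle of a regular n-gon is (n - 2) * 180 / n.
Setting this equal to 150:
(n - 2) * 180 / n = 150
Each exterior angle = 180 - 150 = 30 degrees.
Since exterior angles sum to 360: n = 360 / 30 = 12.

12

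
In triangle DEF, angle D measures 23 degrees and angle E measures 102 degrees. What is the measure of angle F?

The interior angles sum to 180°: angle F = 180 - 23 - 102 = 55°.
The triangle is obtuse (angles 23°, 102°, 55°).

55 degrees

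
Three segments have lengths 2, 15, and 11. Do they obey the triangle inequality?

The longest side is 15. The other two sides sum to 2 + 11 = 13.
Since 13 ≤ 15, the two shorter sides cannot reach around to close the triangle.

No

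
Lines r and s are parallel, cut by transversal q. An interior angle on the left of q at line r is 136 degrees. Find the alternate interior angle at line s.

Alternate interior angles formed by parallel lines and a transversal are equal.
The given angle is 136 degrees.
The alternate interior angle = 136 degrees.

136 degrees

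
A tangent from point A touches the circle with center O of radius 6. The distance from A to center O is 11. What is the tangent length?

Let T be the point of tangency. Then OT ⊥ AT (radius ⊥ tangent).
In right triangle OTA: OA² = OT² + AT²
11² = 6² + AT²
AT² = 85, AT = sqrt(85)

sqrt(85)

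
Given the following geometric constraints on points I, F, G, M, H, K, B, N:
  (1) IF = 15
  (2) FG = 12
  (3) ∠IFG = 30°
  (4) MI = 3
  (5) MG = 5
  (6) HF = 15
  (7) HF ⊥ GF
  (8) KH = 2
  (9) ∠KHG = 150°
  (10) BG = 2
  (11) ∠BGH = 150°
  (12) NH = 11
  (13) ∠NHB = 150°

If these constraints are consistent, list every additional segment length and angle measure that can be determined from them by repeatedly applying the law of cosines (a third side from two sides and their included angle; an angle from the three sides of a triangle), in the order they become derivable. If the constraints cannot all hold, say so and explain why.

The constraints are consistent. Derivable facts, in order:
After 1 step:
- GH = 3·√41
- IG ≈ 7.57
After 2 steps:
- GK ≈ 20.97
- HB ≈ 20.97
- ∠FGH = 51.34°
- ∠FGI = 97.52°
- ∠FHG = 38.66°
- ∠FIG = 52.48°
- ∠GIM = 24.72°
- ∠GMI = 140.75°
- ∠IGM = 14.53°
After 3 steps:
- BN ≈ 30.98
- ∠BHG = 2.73°
- ∠GBH = 27.27°
- ∠GKH = 27.27°
- ∠HGK = 2.73°
After 4 steps:
- ∠BNH = 19.78°
- ∠HBN = 10.22°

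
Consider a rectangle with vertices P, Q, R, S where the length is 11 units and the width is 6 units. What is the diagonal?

d = sqrt(11^2 + 6^2) = sqrt(157)

sqrt(157)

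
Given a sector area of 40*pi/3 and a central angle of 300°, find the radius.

r² = 360 × 40*pi/3 / (π × 300) = 16, so r = 4.

4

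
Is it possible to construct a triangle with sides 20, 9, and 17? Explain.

Sort the sides: 9, 17, 20.
It suffices to check that the sum of the two smallest exceeds the largest:
9 + 17 = 26 > 20. ✓
Yes, a valid triangle can be formed.

Yes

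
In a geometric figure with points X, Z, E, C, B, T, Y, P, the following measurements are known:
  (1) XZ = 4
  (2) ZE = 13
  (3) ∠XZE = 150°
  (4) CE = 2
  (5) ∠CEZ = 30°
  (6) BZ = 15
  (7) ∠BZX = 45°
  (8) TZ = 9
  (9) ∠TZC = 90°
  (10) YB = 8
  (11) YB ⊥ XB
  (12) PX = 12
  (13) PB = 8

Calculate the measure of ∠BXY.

Step 1: By the law of cosines on triangle XZB: XB² = 4² + 15² − 2·4·15·cos(45°) = 156.15, so XB ≈ 12.5.
Step 2: By the law of cosines on triangle XBY: XY² = 12.5² + 8² − 2·12.5·8·cos(90°) = 220.15, so XY ≈ 14.84.
Step 3: By the inverse law of cosines on triangle BXY: cos(∠BXY) = (12.5² + 14.84² − 8²) / (2·12.5·14.84) = 312.29/370.81 = 0.8422, so ∠BXY = 32.63°.

Therefore, the measure of angle ∠BXY = 32.63°.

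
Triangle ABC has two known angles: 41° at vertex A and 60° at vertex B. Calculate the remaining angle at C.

Let angle C = x. Then 41 + 60 + x = 180.
x = 180 - 101 = 79 degrees.

79 degrees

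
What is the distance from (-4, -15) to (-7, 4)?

d = sqrt((-7 - -4)^2 + (4 - -15)^2)
d = sqrt(-3^2 + 19^2)
d = sqrt(9 + 361)
d = sqrt(370)

sqrt(370)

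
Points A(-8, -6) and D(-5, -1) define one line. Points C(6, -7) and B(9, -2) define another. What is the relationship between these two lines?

Slope of line 1: m1 = (-1 - -6)/(-5 - -8) = 5/3 = 5/3
Slope of line 2: m2 = (-2 - -7)/(9 - 6) = 5/3 = 5/3
Since m1 = m2 = 5/3, the lines are parallel.

Parallel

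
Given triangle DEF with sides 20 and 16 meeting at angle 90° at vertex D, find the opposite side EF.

Since angle D = 90°, this is a right triangle and the law of cosines reduces to the Pythagorean theorem.
EF^2 = 20^2 + 16^2 = 656
EF = 4*sqrt(41)

4*sqrt(41)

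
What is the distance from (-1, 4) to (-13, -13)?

d = sqrt((-13 - -1)^2 + (-13 - 4)^2)
d = sqrt(-12^2 + -17^2)
d = sqrt(144 + 289)
d = sqrt(433)

sqrt(433)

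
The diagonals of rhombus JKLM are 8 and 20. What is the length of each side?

Half-diagonals are 4 and 10. side = sqrt(4^2 + 10^2) = sqrt(116) = 2*sqrt(29)

2*sqrt(29)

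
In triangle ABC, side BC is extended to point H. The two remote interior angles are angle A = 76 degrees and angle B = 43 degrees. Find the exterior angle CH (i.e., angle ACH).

By the exterior angle theorem, an exterior angle of a triangle equals the sum of the two remote interior angles.
Exterior angle = angle A + angle B
Exterior angle = 76 + 43 = 119 degrees

119 degrees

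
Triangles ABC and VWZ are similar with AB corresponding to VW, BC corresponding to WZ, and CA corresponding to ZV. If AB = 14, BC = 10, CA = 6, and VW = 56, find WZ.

k = 56/14 = 4. WZ = 4 * 10 = 40.

40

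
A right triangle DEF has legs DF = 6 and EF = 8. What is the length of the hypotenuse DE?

In a right triangle, the square of the hypotenuse equals the sum of the squares of the two legs.
The legs are 6 and 8, so the hypotenuse = sqrt(36 + 64) = sqrt(100) = 10.

10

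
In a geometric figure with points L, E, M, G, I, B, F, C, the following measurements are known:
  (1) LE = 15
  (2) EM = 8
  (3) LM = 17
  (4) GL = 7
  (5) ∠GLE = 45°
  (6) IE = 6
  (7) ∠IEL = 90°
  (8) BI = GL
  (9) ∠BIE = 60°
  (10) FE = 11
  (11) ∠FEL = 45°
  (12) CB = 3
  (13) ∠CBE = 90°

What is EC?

From the given relations: BI = GL = 7.
Step 1: By the law of cosines on triangle BIE: BE² = 7² + 6² − 2·7·6·cos(60°) = 43, so BE = √43.
Step 2: By the law of cosines on triangle EBC: EC² = √43² + 3² − 2·√43·3·cos(90°) = 52, so EC = 2·√13.

Therefore, the length of EC = 2·√13.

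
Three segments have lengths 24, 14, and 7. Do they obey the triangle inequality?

Check the triangle inequality: 14 + 7 = 21 ≤ 24.
Since the sum of two sides does not exceed the third, no triangle can be formed.

No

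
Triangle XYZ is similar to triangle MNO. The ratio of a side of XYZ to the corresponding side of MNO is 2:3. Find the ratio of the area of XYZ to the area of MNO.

The ratio of areas of similar triangles equals the square of the side ratio.
Side ratio = 2:3
Area ratio = (2/3)^2 = 4/9 = 4:9

4:9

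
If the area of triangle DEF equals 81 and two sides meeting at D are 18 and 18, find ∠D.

Area = (1/2) * a * b * sin(C)
sin(C) = 2 * Area / (a * b)
sin(C) = 2 * 81 / (18 * 18)
sin(C) = 1/2
C = arcsin(1/2) = 30°
Since sin(180° - C) = sin(C), the obtuse angle 150° gives the same area, so C = 30° or C = 150°.

30° or 150°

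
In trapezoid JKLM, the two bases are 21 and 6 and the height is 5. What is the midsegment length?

The midsegment (median) of a trapezoid connects the midpoints of the non-parallel sides.
Its length is the average of the two bases: (21 + 6) / 2 = 27/2.

27/2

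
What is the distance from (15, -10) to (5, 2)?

The horizontal distance is |5 - 15| = 10 and the vertical distance is |2 - -10| = 12.
By the Pythagorean theorem, d = sqrt(10^2 + 12^2) = sqrt(244) = 2*sqrt(61).

2*sqrt(61)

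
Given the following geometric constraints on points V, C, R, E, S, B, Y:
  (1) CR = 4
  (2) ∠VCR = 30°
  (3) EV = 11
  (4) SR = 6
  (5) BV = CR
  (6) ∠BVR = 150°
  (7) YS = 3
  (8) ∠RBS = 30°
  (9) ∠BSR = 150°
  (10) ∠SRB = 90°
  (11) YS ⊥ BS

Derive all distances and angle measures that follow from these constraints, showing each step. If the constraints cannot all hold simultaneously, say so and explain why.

These constraints are not satisfiable: (8), (9) and (10) are the three interior angles of triangle RBS, which must sum to 180°, but 30° + 150° + 90° = 270°. No planar figure meets all of them, so nothing further can be derived.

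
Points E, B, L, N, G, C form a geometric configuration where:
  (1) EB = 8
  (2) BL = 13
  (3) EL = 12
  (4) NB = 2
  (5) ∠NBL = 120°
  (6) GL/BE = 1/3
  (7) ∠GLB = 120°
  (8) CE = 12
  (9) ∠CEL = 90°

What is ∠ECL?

Step 1: By the law of cosines on triangle CEL: CL² = 12² + 12² − 2·12·12·cos(90°) = 288, so CL = 12·√2.
Step 2: By the inverse law of cosines on triangle ECL: cos(∠ECL) = (12² + (12·√2)² − 12²) / (2·12·12·√2) = 288/407.29 = 0.7071, so ∠ECL = 45°.

Therefore, the measure of angle ∠ECL = 45°.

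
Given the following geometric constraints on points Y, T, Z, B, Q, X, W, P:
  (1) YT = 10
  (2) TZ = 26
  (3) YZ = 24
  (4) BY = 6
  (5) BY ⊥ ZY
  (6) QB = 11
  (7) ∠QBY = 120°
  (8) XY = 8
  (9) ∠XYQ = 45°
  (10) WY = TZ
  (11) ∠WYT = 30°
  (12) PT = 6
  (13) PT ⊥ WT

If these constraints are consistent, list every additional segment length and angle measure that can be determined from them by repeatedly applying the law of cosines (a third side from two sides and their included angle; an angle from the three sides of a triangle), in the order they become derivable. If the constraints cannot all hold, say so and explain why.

The constraints are consistent. Derivable facts, in order:
After 1 step:
- TW ≈ 18.05
- YQ ≈ 14.93
- ZB = 6·√17
- ∠TYZ = 90°
- ∠TZY = 22.62°
- ∠YTZ = 67.38°
After 2 steps:
- QX ≈ 10.87
- WP ≈ 19.02
- ∠BQY = 20.36°
- ∠BYQ = 39.64°
- ∠BZY = 14.04°
- ∠TWY = 16.09°
- ∠WTY = 133.91°
- ∠YBZ = 75.96°
After 3 steps:
- ∠PWT = 18.39°
- ∠QXY = 103.62°
- ∠TPW = 71.61°
- ∠XQY = 31.38°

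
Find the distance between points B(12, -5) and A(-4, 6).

d = sqrt((-4 - 12)^2 + (6 - -5)^2)
d = sqrt(-16^2 + 11^2)
d = sqrt(256 + 121)
d = sqrt(377)

sqrt(377)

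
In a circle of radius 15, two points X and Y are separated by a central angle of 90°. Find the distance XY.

Chord length = 2r sin(θ/2)
= 2 × 15 × sin(90°/2)
= 2 × 15 × sin(45°)
= 15*sqrt(2)

15*sqrt(2)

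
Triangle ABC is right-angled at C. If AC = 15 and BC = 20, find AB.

AB = sqrt(15^2 + 20^2) = sqrt(625) = 25

25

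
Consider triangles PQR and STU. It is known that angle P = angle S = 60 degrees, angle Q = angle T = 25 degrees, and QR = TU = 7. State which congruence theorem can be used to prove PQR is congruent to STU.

Consider the given information: angle P = angle S = 60 degrees, angle Q = angle T = 25 degrees, and QR = TU = 7
This is not SSS or SAS: SSS requires all three pairs of sides, but we don't have that. SAS requires two sides and the included angle between them.
The correct criterion is AAS. Two pairs of corresponding angles and a non-included side are equal (Angle-Angle-Side).

AAS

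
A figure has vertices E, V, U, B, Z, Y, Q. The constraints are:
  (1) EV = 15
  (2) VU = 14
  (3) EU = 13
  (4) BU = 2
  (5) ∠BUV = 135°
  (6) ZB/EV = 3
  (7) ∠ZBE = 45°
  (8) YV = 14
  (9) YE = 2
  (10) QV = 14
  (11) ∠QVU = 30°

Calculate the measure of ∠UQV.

Step 1: By the law of cosines on triangle QVU: QU² = 14² + 14² − 2·14·14·cos(30°) = 52.52, so QU ≈ 7.25.
Step 2: By the inverse law of cosines on triangle UQV: cos(∠UQV) = (7.25² + 14² − 14²) / (2·7.25·14) = 52.52/202.91 = 0.2588, so ∠UQV = 75°.

Therefore, the measure of angle ∠UQV = 75°.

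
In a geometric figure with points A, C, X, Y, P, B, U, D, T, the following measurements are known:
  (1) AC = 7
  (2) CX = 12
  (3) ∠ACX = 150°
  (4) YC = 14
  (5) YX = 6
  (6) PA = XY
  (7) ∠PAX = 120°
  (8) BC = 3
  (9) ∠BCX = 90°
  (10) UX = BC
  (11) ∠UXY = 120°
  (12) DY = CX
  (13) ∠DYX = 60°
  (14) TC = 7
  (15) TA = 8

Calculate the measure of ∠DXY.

From the given relations: DY = CX = 12.
Step 1: By the law of cosines on triangle XYD: XD² = 6² + 12² − 2·6·12·cos(60°) = 108, so XD = 6·√3.
Step 2: By the inverse law of cosines on triangle DXY: cos(∠DXY) = ((6·√3)² + 6² − 12²) / (2·6·√3·6) = 0/124.71 = 0, so ∠DXY = 90°.

Therefore, the measure of angle ∠DXY = 90°.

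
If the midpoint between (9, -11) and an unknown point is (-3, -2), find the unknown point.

Using the midpoint formula: M = ((x1 + x2)/2, (y1 + y2)/2)
We know M = (-3, -2) and C = (9, -11)
For x: -3 = (9 + x2)/2, so x2 = 2*-3 - 9 = -15
For y: -2 = (-11 + y2)/2, so y2 = 2*-2 - -11 = 7
A = (-15, 7)

(-15, 7)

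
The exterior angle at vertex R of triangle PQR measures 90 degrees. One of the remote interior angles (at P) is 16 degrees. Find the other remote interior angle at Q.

By the exterior angle theorem: exterior angle = sum of remote interior angles.
90 = 16 + angle Q
angle Q = 90 - 16 = 74 degrees

74 degrees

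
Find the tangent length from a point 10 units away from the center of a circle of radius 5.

Let T be the point of tangency. Then QT ⊥ XT (radius ⊥ tangent).
In right triangle QTX: QX² = QT² + XT²
10² = 5² + XT²
XT² = 75, XT = 5*sqrt(3)

5*sqrt(3)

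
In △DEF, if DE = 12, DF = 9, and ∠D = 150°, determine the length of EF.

By the law of cosines: EF^2 = DE^2 + DF^2 - 2*DE*DF*cos(D)
EF^2 = 12^2 + 9^2 - 2*12*9*cos(150°)
EF^2 = 144 + 81 - 216*(-sqrt(3)/2)
EF^2 = 108*sqrt(3) + 225
EF = 3*sqrt(12*sqrt(3) + 25)

3*sqrt(12*sqrt(3) + 25)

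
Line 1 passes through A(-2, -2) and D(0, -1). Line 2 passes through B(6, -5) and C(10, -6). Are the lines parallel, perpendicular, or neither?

Slope of line 1: m1 = (-1 - -2)/(0 - -2) = 1/2 = 1/2
Slope of line 2: m2 = (-6 - -5)/(10 - 6) = -1/4 = -1/4
m1 != m2 and m1*m2 = -1/8 != -1. Neither.

Neither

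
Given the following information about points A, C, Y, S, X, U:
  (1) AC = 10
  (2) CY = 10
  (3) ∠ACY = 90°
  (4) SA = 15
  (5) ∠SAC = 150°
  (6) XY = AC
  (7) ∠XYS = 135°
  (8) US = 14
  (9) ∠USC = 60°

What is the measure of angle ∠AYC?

Step 1: By the law of cosines on triangle YCA: YA² = 10² + 10² − 2·10·10·cos(90°) = 200, so YA = 10·√2.
Step 2: By the inverse law of cosines on triangle AYC: cos(∠AYC) = ((10·√2)² + 10² − 10²) / (2·10·√2·10) = 200/282.84 = 0.7071, so ∠AYC = 45°.

Therefore, the measure of angle ∠AYC = 45°.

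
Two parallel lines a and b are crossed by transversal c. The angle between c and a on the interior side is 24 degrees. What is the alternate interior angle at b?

Alternate interior angles lie on opposite sides of the transversal, between the parallel lines.
By the alternate interior angle theorem, they are equal: 24 degrees.

24 degrees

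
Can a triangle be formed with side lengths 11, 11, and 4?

Sort the sides: 4, 11, 11.
It suffices to check that the sum of the two smallest exceeds the largest:
4 + 11 = 15 > 11. ✓
Yes, a valid triangle can be formed.

Yes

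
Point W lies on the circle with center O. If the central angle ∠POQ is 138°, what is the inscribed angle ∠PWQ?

Inscribed angle = 138° / 2 = 69° (inscribed angle theorem).

69°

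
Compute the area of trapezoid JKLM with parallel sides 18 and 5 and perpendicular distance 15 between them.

A trapezoid's area equals the midsegment times the height.
The midsegment is (18 + 5) / 2 = 23/2.
Area = 23/2 * 15 = 345/2.

345/2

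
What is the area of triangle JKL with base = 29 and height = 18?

Area = (1/2)(29)(18) = 261

261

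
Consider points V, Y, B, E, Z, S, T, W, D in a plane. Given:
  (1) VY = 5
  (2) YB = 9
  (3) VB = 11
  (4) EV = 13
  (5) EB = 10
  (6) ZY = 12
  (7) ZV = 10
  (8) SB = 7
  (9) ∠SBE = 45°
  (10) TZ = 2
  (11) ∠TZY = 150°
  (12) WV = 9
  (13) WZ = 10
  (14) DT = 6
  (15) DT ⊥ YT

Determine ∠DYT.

Step 1: By the law of cosines on triangle YZT: YT² = 12² + 2² − 2·12·2·cos(150°) = 189.57, so YT ≈ 13.77.
Step 2: By the law of cosines on triangle YTD: YD² = 13.77² + 6² − 2·13.77·6·cos(90°) = 225.57, so YD ≈ 15.02.
Step 3: By the inverse law of cosines on triangle DYT: cos(∠DYT) = (15.02² + 13.77² − 6²) / (2·15.02·13.77) = 379.14/413.57 = 0.9167, so ∠DYT = 23.55°.

Therefore, the measure of angle ∠DYT = 23.55°.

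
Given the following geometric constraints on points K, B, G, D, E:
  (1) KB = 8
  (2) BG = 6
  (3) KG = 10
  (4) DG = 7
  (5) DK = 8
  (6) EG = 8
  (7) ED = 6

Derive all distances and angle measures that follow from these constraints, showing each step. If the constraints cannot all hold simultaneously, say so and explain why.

The constraints are consistent.

Step 1: From KB = 8, KG = 10, BG = 6, by the inverse law of cosines:
  cos(∠BKG) = (KB² + KG² - BG²) / (2·KB·KG)
  ∠BKG = 36.87°

Step 2: From KD = 8, KG = 10, DG = 7, by the inverse law of cosines:
  cos(∠DKG) = (KD² + KG² - DG²) / (2·KD·KG)
  ∠DKG = 44.05°

Step 3: From BG = 6, BK = 8, GK = 10, by the inverse law of cosines:
  cos(∠GBK) = (BG² + BK² - GK²) / (2·BG·BK)
  ∠GBK = 90°

Step 4: From GB = 6, GK = 10, BK = 8, by the inverse law of cosines:
  cos(∠BGK) = (GB² + GK² - BK²) / (2·GB·GK)
  ∠BGK = 53.13°

Step 5: From GD = 7, GE = 8, DE = 6, by the inverse law of cosines:
  cos(∠DGE) = (GD² + GE² - DE²) / (2·GD·GE)
  ∠DGE = 46.57°

Step 6: From GD = 7, GK = 10, DK = 8, by the inverse law of cosines:
  cos(∠DGK) = (GD² + GK² - DK²) / (2·GD·GK)
  ∠DGK = 52.62°

Step 7: From DE = 6, DG = 7, EG = 8, by the inverse law of cosines:
  cos(∠EDG) = (DE² + DG² - EG²) / (2·DE·DG)
  ∠EDG = 75.52°

Step 8: From DG = 7, DK = 8, GK = 10, by the inverse law of cosines:
  cos(∠GDK) = (DG² + DK² - GK²) / (2·DG·DK)
  ∠GDK = 83.33°

Step 9: From ED = 6, EG = 8, DG = 7, by the inverse law of cosines:
  cos(∠DEG) = (ED² + EG² - DG²) / (2·ED·EG)
  ∠DEG = 57.91°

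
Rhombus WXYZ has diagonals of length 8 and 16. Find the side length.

Half-diagonals are 4 and 8. side = sqrt(4^2 + 8^2) = sqrt(80) = 4*sqrt(5)

4*sqrt(5)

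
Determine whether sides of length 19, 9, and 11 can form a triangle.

Sort the sides: 9, 11, 19.
It suffices to check that the sum of the two smallest exceeds the largest:
9 + 11 = 20 > 19. ✓
Yes, a valid triangle can be formed.

Yes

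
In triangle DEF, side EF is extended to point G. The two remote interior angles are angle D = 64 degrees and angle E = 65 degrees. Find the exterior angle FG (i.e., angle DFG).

By the exterior angle theorem, an exterior angle of a triangle equals the sum of the two remote interior angles.
Exterior angle = angle D + angle E
Exterior angle = 64 + 65 = 129 degrees

129 degrees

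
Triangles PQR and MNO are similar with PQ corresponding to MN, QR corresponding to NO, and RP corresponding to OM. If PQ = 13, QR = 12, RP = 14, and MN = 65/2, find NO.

k = 65/2/13 = 5/2. NO = 5/2 * 12 = 30.

30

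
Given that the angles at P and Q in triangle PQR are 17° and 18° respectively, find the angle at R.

The interior angles sum to 180°: angle R = 180 - 17 - 18 = 145°.
The triangle is obtuse (angles 17°, 18°, 145°).

145 degrees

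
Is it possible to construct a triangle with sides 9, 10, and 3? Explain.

Sort the sides: 3, 9, 10.
It suffices to check that the sum of the two smallest exceeds the largest:
3 + 9 = 12 > 10. ✓
Yes, a valid triangle can be formed.

Yes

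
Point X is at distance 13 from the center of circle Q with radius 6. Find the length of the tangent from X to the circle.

Let T be the point of tangency. Then QT ⊥ XT (radius ⊥ tangent).
In right triangle QTX: QX² = QT² + XT²
13² = 6² + XT²
XT² = 133, XT = sqrt(133)

sqrt(133)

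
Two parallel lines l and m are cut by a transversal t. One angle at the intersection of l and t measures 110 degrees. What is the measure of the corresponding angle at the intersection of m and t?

When a transversal crosses parallel lines, angles in the same position at each intersection are called corresponding angles.
These are always equal, so the answer is 110 degrees.

110 degrees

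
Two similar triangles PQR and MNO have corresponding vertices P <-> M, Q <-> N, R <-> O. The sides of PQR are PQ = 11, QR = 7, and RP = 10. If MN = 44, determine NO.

Similar triangles have proportional sides. Setting up the proportion:
MN / PQ = NO / QR
44 / 11 = NO / 7
NO = 7 * 44 / 11 = 28.

28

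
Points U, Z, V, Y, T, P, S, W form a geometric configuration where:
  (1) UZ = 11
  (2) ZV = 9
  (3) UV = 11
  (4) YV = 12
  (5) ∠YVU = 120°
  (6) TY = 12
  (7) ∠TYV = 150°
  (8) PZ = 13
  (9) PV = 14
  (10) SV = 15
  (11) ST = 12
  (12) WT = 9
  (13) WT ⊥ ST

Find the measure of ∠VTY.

Step 1: By the law of cosines on triangle TYV: TV² = 12² + 12² − 2·12·12·cos(150°) = 537.42, so TV ≈ 23.18.
Step 2: By the inverse law of cosines on triangle VTY: cos(∠VTY) = (23.18² + 12² − 12²) / (2·23.18·12) = 537.42/556.37 = 0.9659, so ∠VTY = 15°.

Therefore, the measure of angle ∠VTY = 15°.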